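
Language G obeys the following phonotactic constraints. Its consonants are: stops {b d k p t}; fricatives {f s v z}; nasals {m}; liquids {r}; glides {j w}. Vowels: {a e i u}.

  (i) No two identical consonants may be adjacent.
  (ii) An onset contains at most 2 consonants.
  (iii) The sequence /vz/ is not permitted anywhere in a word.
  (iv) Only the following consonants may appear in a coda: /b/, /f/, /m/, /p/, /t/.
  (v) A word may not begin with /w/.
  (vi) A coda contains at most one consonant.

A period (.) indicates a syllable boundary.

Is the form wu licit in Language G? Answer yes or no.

wu — violates constraint (v): word begins with /w/ → illicit

no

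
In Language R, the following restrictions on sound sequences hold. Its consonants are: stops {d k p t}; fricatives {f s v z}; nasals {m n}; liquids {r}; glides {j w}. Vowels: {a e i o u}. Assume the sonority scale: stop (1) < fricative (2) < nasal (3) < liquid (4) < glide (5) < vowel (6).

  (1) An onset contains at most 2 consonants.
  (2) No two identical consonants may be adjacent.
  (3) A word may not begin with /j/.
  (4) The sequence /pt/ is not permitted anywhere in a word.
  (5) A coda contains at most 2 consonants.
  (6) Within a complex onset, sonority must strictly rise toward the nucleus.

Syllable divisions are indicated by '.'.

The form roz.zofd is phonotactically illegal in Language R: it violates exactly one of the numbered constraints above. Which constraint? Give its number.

roz.zofd: adjacent identical consonants /zz/.
This is a violation of constraint 2: "No two identical consonants may be adjacent."
The remaining constraints (1, 3, 4, 5, 6) are satisfied.

2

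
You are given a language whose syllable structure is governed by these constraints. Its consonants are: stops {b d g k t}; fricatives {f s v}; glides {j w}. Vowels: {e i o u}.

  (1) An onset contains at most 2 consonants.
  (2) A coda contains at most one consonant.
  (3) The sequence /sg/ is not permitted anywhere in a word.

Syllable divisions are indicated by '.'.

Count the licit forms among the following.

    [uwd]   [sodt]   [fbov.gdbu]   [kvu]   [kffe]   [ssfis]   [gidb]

1

[uwd] — violates constraint 2: syllable 1 coda /wd/ has 2 consonants (> 1) → illicit
[sodt] — violates constraint 2: syllable 1 coda /dt/ has 2 consonants (> 1) → illicit
[fbov.gdbu] — violates constraint 1: syllable 2 onset /gdb/ has 3 consonants (> 2) → illicit
[kvu] — σ1 onset /kv/ (2C), coda /∅/ ok → licit
[kffe] — violates constraint 1: syllable 1 onset /kff/ has 3 consonants (> 2) → illicit
[ssfis] — violates constraint 1: syllable 1 onset /ssf/ has 3 consonants (> 2) → illicit
[gidb] — violates constraint 2: syllable 1 coda /db/ has 2 consonants (> 1) → illicit
Licit: [kvu] → 1.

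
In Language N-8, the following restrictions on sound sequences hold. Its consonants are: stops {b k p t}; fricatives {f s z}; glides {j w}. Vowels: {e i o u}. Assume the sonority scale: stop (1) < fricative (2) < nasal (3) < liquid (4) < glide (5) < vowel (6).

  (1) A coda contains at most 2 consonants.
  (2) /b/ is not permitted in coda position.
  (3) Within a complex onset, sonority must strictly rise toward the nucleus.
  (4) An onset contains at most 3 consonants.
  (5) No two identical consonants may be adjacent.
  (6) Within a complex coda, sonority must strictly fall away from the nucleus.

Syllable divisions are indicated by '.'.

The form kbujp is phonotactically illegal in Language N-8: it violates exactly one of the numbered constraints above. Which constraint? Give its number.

kbujp: syllable 1 onset /kb/: /k/ (stop, 1) → /b/ (stop, 1) does not rise.
This is a violation of constraint 3: "Within a complex onset, sonority must strictly rise toward the nucleus."
The remaining constraints (1, 2, 4, 5, 6) are satisfied.

3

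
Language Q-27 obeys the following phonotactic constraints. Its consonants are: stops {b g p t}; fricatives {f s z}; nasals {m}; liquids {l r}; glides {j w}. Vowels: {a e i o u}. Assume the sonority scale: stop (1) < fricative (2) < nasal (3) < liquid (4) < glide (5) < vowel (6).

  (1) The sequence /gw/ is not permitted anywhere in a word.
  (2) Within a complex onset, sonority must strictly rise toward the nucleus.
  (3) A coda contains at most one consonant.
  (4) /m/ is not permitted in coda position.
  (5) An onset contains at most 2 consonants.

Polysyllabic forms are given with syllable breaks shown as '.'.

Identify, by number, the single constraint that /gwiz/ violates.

1

/gwiz/: contains banned sequence /gw/.
This is a violation of constraint 1: "The sequence /gw/ is not permitted anywhere in a word."
The remaining constraints (2, 3, 4, 5) are satisfied.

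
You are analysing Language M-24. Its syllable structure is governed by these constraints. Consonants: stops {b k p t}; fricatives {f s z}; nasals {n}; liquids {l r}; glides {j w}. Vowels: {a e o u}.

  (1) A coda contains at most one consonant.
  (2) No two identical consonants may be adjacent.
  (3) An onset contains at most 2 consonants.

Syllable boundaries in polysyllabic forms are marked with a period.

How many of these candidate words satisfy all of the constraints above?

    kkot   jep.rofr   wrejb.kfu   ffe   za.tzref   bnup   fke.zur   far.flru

kkot — violates constraint 2: adjacent identical consonants /kk/ → ill-formed
jep.rofr — violates constraint 1: syllable 2 coda /fr/ has 2 consonants (> 1) → ill-formed
wrejb.kfu — violates constraint 1: syllable 1 coda /jb/ has 2 consonants (> 1) → ill-formed
ffe — violates constraint 2: adjacent identical consonants /ff/ → ill-formed
za.tzref — violates constraint 3: syllable 2 onset /tzr/ has 3 consonants (> 2) → ill-formed
bnup — σ1 onset /bn/ (2C), coda /p/ ok → well-formed
fke.zur — σ1 onset /fk/ (2C), coda /∅/ ok; σ2 onset /z/, coda /r/ ok → well-formed
far.flru — violates constraint 3: syllable 2 onset /flr/ has 3 consonants (> 2) → ill-formed
Well-formed: bnup, fke.zur → 2.

2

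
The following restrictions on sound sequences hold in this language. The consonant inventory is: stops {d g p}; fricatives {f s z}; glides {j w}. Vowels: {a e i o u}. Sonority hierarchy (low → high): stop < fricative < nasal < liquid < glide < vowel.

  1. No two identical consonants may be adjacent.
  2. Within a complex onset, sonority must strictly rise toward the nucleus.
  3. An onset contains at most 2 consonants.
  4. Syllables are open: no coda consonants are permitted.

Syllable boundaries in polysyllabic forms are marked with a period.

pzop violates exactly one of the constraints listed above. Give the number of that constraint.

pzop: syllable 1 coda /p/ has 1 consonant (> 0).
This is a violation of constraint 4: "Syllables are open: no coda consonants are permitted."
The remaining constraints (1, 2, 3) are satisfied.

4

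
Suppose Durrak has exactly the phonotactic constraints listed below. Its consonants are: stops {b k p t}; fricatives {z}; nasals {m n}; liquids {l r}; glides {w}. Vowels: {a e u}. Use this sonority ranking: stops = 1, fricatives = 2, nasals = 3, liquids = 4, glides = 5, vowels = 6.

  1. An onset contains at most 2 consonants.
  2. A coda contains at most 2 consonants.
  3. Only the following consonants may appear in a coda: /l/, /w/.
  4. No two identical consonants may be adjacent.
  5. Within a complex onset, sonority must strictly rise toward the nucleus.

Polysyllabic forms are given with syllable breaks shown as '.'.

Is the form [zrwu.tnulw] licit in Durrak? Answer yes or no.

no

[zrwu.tnulw] — violates constraint 1: syllable 1 onset /zrw/ has 3 consonants (> 2) → illicit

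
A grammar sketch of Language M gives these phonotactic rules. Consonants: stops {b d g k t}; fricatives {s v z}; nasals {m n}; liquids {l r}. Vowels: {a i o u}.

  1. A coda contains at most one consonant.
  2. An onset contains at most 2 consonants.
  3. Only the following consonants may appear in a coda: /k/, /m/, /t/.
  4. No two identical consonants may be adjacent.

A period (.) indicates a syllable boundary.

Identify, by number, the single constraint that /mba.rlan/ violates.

3

/mba.rlan/: syllable 2 coda contains /n/, which is not a licensed coda consonant.
This is a violation of constraint 3: "Only the following consonants may appear in a coda: /k/, /m/, /t/."
The remaining constraints (1, 2, 4) are satisfied.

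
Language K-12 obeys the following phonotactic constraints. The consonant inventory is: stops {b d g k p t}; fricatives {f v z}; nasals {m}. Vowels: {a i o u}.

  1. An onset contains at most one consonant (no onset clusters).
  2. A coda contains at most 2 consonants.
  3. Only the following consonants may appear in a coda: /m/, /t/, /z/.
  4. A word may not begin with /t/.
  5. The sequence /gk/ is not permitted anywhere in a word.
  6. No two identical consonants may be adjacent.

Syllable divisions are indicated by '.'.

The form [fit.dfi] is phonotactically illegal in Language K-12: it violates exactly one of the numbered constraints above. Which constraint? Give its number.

1

[fit.dfi]: syllable 2 onset /df/ has 2 consonants (> 1).
This is a violation of constraint 1: "An onset contains at most one consonant (no onset clusters)."
The remaining constraints (2, 3, 4, 5, 6) are satisfied.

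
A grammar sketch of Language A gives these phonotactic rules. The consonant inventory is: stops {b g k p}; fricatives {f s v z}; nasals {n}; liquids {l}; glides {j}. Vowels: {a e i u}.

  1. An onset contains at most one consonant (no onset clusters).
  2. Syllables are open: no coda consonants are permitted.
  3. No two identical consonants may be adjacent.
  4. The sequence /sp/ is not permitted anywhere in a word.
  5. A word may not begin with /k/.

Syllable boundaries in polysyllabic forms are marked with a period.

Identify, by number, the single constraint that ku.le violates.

ku.le: word begins with /k/.
This is a violation of constraint 5: "A word may not begin with /k/."
The remaining constraints (1, 2, 3, 4) are satisfied.

5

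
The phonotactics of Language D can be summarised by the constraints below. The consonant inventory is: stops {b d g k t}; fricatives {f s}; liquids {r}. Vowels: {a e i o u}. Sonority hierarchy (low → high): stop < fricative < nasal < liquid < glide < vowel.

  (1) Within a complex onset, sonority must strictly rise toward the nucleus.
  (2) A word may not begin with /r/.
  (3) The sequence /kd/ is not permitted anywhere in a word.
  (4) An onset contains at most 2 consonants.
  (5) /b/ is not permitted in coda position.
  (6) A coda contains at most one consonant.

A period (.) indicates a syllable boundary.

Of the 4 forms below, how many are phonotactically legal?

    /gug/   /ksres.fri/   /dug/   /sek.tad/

3

/gug/ — σ1 onset /g/, coda /g/ ok → phonotactically legal
/ksres.fri/ — violates constraint 4: syllable 1 onset /ksr/ has 3 consonants (> 2) → phonotactically illegal
/dug/ — σ1 onset /d/, coda /g/ ok → phonotactically legal
/sek.tad/ — σ1 onset /s/, coda /k/ ok; σ2 onset /t/, coda /d/ ok → phonotactically legal
Phonotactically legal: /gug/, /dug/, /sek.tad/ → 3.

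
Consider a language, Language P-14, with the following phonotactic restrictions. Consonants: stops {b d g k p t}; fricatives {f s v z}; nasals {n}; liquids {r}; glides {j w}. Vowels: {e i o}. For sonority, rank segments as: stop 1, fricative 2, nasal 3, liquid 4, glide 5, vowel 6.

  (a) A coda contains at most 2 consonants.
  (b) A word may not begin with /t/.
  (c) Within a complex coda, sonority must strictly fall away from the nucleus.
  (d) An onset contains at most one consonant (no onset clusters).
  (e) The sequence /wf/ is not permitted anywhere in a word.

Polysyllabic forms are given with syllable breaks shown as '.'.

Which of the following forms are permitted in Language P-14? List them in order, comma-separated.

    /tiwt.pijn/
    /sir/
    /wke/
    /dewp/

/tiwt.pijn/ — violates constraint (b): word begins with /t/ → not permitted
/sir/ — σ1 onset /s/, coda /r/ ok → permitted
/wke/ — violates constraint (d): syllable 1 onset /wk/ has 2 consonants (> 1) → not permitted
/dewp/ — σ1 onset /d/, coda /wp/ (5→1 falls) ok → permitted

/sir/, /dewp/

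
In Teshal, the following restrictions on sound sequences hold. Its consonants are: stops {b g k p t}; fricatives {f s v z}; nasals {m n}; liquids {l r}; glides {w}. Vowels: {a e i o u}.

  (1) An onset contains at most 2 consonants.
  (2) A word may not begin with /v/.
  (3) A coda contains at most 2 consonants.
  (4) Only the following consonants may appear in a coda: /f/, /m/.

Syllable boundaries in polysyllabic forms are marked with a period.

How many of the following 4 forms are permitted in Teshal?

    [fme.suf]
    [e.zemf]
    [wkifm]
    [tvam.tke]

4

[fme.suf] — σ1 onset /fm/ (2C), coda /∅/ ok; σ2 onset /s/, coda /f/ ok → permitted
[e.zemf] — σ1 onset /∅/, coda /∅/ ok; σ2 onset /z/, coda /mf/ (2C) ok → permitted
[wkifm] — σ1 onset /wk/ (2C), coda /fm/ (2C) ok → permitted
[tvam.tke] — σ1 onset /tv/ (2C), coda /m/ ok; σ2 onset /tk/ (2C), coda /∅/ ok → permitted
Permitted: [fme.suf], [e.zemf], [wkifm], [tvam.tke] → 4.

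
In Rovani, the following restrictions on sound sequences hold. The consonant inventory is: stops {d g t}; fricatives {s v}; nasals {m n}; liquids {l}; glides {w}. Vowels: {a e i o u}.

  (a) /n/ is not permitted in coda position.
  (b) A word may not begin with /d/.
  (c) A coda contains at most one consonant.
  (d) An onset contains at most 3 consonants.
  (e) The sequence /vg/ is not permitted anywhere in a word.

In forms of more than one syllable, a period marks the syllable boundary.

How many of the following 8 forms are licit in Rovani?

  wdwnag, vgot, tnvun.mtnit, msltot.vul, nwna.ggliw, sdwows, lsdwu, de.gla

1

wdwnag — violates constraint (d): syllable 1 onset /wdwn/ has 4 consonants (> 3) → illicit
vgot — violates constraint (e): contains banned sequence /vg/ → illicit
tnvun.mtnit — violates constraint (a): syllable 1 coda contains /n/ → illicit
msltot.vul — violates constraint (d): syllable 1 onset /mslt/ has 4 consonants (> 3) → illicit
nwna.ggliw — σ1 onset /nwn/ (3C), coda /∅/ ok; σ2 onset /ggl/ (3C), coda /w/ ok → licit
sdwows — violates constraint (c): syllable 1 coda /ws/ has 2 consonants (> 1) → illicit
lsdwu — violates constraint (d): syllable 1 onset /lsdw/ has 4 consonants (> 3) → illicit
de.gla — violates constraint (b): word begins with /d/ → illicit
Licit: nwna.ggliw → 1.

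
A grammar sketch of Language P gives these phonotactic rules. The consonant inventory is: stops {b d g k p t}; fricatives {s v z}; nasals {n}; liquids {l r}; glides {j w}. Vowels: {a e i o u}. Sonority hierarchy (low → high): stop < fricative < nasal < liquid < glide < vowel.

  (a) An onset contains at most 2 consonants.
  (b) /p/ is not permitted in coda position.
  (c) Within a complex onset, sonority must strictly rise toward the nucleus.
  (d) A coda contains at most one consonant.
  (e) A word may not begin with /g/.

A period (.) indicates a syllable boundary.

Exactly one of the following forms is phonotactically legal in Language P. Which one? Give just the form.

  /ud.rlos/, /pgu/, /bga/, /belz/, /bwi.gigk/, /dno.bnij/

/ud.rlos/ — violates constraint (c): syllable 2 onset /rl/: /r/ (liquid, 4) → /l/ (liquid, 4) does not rise → phonotactically illegal
/pgu/ — violates constraint (c): syllable 1 onset /pg/: /p/ (stop, 1) → /g/ (stop, 1) does not rise → phonotactically illegal
/bga/ — violates constraint (c): syllable 1 onset /bg/: /b/ (stop, 1) → /g/ (stop, 1) does not rise → phonotactically illegal
/belz/ — violates constraint (d): syllable 1 coda /lz/ has 2 consonants (> 1) → phonotactically illegal
/bwi.gigk/ — violates constraint (d): syllable 2 coda /gk/ has 2 consonants (> 1) → phonotactically illegal
/dno.bnij/ — σ1 onset /dn/ (1→3 rises), coda /∅/ ok; σ2 onset /bn/ (1→3 rises), coda /j/ ok → phonotactically legal

/dno.bnij/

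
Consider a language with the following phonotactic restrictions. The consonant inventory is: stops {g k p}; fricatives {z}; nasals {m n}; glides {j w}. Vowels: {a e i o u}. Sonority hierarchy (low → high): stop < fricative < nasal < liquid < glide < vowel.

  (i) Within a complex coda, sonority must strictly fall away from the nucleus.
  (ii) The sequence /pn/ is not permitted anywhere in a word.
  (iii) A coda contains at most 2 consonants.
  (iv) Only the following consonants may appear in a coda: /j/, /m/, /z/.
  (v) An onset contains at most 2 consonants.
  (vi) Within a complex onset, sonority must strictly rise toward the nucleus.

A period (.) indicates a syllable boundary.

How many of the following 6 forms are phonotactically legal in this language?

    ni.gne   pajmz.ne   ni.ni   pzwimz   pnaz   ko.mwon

2

ni.gne — σ1 onset /n/, coda /∅/ ok; σ2 onset /gn/ (1→3 rises), coda /∅/ ok → phonotactically legal
pajmz.ne — violates constraint (iii): syllable 1 coda /jmz/ has 3 consonants (> 2) → phonotactically illegal
ni.ni — σ1 onset /n/, coda /∅/ ok; σ2 onset /n/, coda /∅/ ok → phonotactically legal
pzwimz — violates constraint (v): syllable 1 onset /pzw/ has 3 consonants (> 2) → phonotactically illegal
pnaz — violates constraint (ii): contains banned sequence /pn/ → phonotactically illegal
ko.mwon — violates constraint (iv): syllable 2 coda contains /n/, which is not a licensed coda consonant → phonotactically illegal
Phonotactically legal: ni.gne, ni.ni → 2.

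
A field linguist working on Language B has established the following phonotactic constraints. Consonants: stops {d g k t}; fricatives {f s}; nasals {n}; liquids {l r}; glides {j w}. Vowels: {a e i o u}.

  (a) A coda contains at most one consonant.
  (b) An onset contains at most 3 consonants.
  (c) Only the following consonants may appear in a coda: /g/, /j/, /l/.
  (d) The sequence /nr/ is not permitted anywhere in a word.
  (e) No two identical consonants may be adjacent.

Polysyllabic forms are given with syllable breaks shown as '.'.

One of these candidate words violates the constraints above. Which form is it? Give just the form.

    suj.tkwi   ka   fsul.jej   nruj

suj.tkwi — σ1 onset /s/, coda /j/ ok; σ2 onset /tkw/ (3C), coda /∅/ ok → permitted
ka — σ1 onset /k/, coda /∅/ ok → permitted
fsul.jej — σ1 onset /fs/ (2C), coda /l/ ok; σ2 onset /j/, coda /j/ ok → permitted
nruj — violates constraint (d): contains banned sequence /nr/ → not permitted

nruj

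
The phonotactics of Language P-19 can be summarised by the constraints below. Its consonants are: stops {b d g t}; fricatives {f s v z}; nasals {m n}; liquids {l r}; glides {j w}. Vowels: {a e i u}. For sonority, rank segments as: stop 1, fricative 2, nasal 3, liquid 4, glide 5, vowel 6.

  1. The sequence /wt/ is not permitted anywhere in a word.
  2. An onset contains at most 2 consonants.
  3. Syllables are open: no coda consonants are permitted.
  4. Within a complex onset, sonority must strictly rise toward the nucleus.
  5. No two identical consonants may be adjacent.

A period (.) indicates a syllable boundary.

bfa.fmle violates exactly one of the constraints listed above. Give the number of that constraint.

bfa.fmle: syllable 2 onset /fml/ has 3 consonants (> 2).
This is a violation of constraint 2: "An onset contains at most 2 consonants."
The remaining constraints (1, 3, 4, 5) are satisfied.

2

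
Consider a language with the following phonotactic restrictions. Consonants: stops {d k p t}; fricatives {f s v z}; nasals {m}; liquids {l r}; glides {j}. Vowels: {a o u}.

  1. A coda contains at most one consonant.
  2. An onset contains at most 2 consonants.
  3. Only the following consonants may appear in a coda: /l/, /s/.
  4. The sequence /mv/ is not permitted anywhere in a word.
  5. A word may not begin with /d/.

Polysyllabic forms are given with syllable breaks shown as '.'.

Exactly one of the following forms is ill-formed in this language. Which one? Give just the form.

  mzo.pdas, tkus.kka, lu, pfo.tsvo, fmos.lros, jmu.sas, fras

mzo.pdas — σ1 onset /mz/ (2C), coda /∅/ ok; σ2 onset /pd/ (2C), coda /s/ ok → well-formed
tkus.kka — σ1 onset /tk/ (2C), coda /s/ ok; σ2 onset /kk/ (2C), coda /∅/ ok → well-formed
lu — σ1 onset /l/, coda /∅/ ok → well-formed
pfo.tsvo — violates constraint 2: syllable 2 onset /tsv/ has 3 consonants (> 2) → ill-formed
fmos.lros — σ1 onset /fm/ (2C), coda /s/ ok; σ2 onset /lr/ (2C), coda /s/ ok → well-formed
jmu.sas — σ1 onset /jm/ (2C), coda /∅/ ok; σ2 onset /s/, coda /s/ ok → well-formed
fras — σ1 onset /fr/ (2C), coda /s/ ok → well-formed

pfo.tsvo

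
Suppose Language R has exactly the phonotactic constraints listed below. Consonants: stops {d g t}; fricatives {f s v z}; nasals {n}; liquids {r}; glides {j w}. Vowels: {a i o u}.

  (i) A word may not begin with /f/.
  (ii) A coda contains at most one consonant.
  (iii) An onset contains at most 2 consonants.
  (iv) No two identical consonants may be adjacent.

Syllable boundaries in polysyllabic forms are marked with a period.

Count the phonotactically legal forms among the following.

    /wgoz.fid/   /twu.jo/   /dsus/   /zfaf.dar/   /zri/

5

/wgoz.fid/ — σ1 onset /wg/ (2C), coda /z/ ok; σ2 onset /f/, coda /d/ ok → phonotactically legal
/twu.jo/ — σ1 onset /tw/ (2C), coda /∅/ ok; σ2 onset /j/, coda /∅/ ok → phonotactically legal
/dsus/ — σ1 onset /ds/ (2C), coda /s/ ok → phonotactically legal
/zfaf.dar/ — σ1 onset /zf/ (2C), coda /f/ ok; σ2 onset /d/, coda /r/ ok → phonotactically legal
/zri/ — σ1 onset /zr/ (2C), coda /∅/ ok → phonotactically legal
Phonotactically legal: /wgoz.fid/, /twu.jo/, /dsus/, /zfaf.dar/, /zri/ → 5.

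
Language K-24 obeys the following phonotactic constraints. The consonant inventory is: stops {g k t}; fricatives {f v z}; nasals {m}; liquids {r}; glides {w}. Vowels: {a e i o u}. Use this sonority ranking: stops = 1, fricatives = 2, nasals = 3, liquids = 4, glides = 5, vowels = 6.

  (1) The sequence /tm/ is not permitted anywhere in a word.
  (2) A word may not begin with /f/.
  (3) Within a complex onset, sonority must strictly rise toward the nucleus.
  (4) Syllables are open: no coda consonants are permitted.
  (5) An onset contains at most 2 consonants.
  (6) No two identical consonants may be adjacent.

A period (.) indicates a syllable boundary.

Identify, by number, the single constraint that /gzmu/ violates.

/gzmu/: syllable 1 onset /gzm/ has 3 consonants (> 2).
This is a violation of constraint 5: "An onset contains at most 2 consonants."
The remaining constraints (1, 2, 3, 4, 6) are satisfied.

5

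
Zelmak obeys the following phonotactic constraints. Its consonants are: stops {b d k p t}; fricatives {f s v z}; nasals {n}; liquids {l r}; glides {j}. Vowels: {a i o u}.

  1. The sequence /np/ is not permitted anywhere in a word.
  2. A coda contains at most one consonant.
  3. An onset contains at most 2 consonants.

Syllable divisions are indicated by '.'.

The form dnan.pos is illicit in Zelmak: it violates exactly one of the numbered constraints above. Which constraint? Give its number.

dnan.pos: contains banned sequence /np/.
This is a violation of constraint 1: "The sequence /np/ is not permitted anywhere in a word."
The remaining constraints (2, 3) are satisfied.

1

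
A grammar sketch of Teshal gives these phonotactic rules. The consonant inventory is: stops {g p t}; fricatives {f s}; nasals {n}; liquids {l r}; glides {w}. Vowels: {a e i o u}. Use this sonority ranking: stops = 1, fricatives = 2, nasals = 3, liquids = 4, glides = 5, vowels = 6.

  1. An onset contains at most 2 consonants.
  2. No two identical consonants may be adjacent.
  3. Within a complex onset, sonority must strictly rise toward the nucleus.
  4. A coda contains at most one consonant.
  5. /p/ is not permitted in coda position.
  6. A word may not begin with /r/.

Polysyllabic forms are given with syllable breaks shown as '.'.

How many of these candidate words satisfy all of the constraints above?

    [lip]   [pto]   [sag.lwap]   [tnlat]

0

[lip] — violates constraint 5: syllable 1 coda contains /p/ → ill-formed
[pto] — violates constraint 3: syllable 1 onset /pt/: /p/ (stop, 1) → /t/ (stop, 1) does not rise → ill-formed
[sag.lwap] — violates constraint 5: syllable 2 coda contains /p/ → ill-formed
[tnlat] — violates constraint 1: syllable 1 onset /tnl/ has 3 consonants (> 2) → ill-formed
No form is well-formed → 0.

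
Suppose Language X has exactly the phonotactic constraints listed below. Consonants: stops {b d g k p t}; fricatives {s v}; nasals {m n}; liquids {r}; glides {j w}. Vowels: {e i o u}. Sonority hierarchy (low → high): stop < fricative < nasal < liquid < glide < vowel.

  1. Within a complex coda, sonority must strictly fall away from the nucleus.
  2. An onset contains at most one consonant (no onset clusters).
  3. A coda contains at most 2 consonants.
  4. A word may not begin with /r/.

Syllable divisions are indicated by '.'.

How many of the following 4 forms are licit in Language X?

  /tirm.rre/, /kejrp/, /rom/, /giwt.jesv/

/tirm.rre/ — violates constraint 2: syllable 2 onset /rr/ has 2 consonants (> 1) → illicit
/kejrp/ — violates constraint 3: syllable 1 coda /jrp/ has 3 consonants (> 2) → illicit
/rom/ — violates constraint 4: word begins with /r/ → illicit
/giwt.jesv/ — violates constraint 1: syllable 2 coda /sv/: /s/ (fricative, 2) → /v/ (fricative, 2) does not fall → illicit
No form is licit → 0.

0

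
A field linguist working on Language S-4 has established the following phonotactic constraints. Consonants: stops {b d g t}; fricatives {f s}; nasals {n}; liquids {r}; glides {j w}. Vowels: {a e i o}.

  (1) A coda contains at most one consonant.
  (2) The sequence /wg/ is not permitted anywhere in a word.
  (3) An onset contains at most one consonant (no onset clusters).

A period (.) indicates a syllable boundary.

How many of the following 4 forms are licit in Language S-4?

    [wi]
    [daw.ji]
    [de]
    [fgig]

[wi] — σ1 onset /w/, coda /∅/ ok → licit
[daw.ji] — σ1 onset /d/, coda /w/ ok; σ2 onset /j/, coda /∅/ ok → licit
[de] — σ1 onset /d/, coda /∅/ ok → licit
[fgig] — violates constraint 3: syllable 1 onset /fg/ has 2 consonants (> 1) → illicit
Licit: [wi], [daw.ji], [de] → 3.

3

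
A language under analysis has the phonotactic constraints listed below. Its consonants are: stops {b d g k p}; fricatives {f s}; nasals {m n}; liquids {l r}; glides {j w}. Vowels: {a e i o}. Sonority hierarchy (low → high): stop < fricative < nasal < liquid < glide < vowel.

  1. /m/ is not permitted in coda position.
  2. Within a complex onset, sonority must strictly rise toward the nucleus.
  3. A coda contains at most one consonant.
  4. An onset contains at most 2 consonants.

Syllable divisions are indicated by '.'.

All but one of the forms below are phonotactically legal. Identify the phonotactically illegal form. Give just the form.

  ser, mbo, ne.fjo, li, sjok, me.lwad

ser — σ1 onset /s/, coda /r/ ok → phonotactically legal
mbo — violates constraint 2: syllable 1 onset /mb/: /m/ (nasal, 3) → /b/ (stop, 1) does not rise → phonotactically illegal
ne.fjo — σ1 onset /n/, coda /∅/ ok; σ2 onset /fj/ (2→5 rises), coda /∅/ ok → phonotactically legal
li — σ1 onset /l/, coda /∅/ ok → phonotactically legal
sjok — σ1 onset /sj/ (2→5 rises), coda /k/ ok → phonotactically legal
me.lwad — σ1 onset /m/, coda /∅/ ok; σ2 onset /lw/ (4→5 rises), coda /d/ ok → phonotactically legal

mbo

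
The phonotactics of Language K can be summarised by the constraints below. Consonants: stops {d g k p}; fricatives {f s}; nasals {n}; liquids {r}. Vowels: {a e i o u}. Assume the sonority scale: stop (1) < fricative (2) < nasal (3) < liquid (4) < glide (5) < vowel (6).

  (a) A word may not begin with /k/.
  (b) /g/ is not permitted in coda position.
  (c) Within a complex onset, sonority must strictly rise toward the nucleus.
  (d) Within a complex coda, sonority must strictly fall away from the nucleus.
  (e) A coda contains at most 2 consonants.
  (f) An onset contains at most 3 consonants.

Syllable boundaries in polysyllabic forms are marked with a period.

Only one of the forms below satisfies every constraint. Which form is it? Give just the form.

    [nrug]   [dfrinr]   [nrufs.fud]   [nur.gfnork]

[nur.gfnork]

[nrug] — violates constraint (b): syllable 1 coda contains /g/ → phonotactically illegal
[dfrinr] — violates constraint (d): syllable 1 coda /nr/: /n/ (nasal, 3) → /r/ (liquid, 4) does not fall → phonotactically illegal
[nrufs.fud] — violates constraint (d): syllable 1 coda /fs/: /f/ (fricative, 2) → /s/ (fricative, 2) does not fall → phonotactically illegal
[nur.gfnork] — σ1 onset /n/, coda /r/ ok; σ2 onset /gfn/ (1→2→3 rises), coda /rk/ (4→1 falls) ok → phonotactically legal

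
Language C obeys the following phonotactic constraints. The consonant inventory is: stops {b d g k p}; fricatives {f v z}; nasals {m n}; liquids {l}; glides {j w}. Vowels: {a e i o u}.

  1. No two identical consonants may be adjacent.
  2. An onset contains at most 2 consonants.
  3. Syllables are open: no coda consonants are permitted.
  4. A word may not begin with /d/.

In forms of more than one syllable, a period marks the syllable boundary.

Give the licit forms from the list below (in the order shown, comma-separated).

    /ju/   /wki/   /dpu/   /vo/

/ju/ — σ1 onset /j/, coda /∅/ ok → licit
/wki/ — σ1 onset /wk/ (2C), coda /∅/ ok → licit
/dpu/ — violates constraint 4: word begins with /d/ → illicit
/vo/ — σ1 onset /v/, coda /∅/ ok → licit

/ju/, /wki/, /vo/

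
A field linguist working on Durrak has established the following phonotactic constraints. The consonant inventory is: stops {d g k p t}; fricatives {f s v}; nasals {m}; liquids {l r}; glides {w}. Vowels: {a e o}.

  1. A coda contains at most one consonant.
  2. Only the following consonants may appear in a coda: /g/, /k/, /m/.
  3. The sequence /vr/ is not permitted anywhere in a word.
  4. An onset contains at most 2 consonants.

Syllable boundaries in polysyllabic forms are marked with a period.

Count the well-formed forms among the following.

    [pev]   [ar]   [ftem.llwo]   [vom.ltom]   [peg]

2

[pev] — violates constraint 2: syllable 1 coda contains /v/, which is not a licensed coda consonant → ill-formed
[ar] — violates constraint 2: syllable 1 coda contains /r/, which is not a licensed coda consonant → ill-formed
[ftem.llwo] — violates constraint 4: syllable 2 onset /llw/ has 3 consonants (> 2) → ill-formed
[vom.ltom] — σ1 onset /v/, coda /m/ ok; σ2 onset /lt/ (2C), coda /m/ ok → well-formed
[peg] — σ1 onset /p/, coda /g/ ok → well-formed
Well-formed: [vom.ltom], [peg] → 2.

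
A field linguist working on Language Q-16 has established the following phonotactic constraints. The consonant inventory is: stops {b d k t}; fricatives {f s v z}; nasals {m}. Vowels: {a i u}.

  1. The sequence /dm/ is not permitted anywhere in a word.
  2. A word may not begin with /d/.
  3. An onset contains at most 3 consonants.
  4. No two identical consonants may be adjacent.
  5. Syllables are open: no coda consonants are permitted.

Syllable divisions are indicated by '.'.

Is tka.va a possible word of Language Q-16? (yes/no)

yes

tka.va — σ1 onset /tk/ (2C), coda /∅/ ok; σ2 onset /v/, coda /∅/ ok → phonotactically legal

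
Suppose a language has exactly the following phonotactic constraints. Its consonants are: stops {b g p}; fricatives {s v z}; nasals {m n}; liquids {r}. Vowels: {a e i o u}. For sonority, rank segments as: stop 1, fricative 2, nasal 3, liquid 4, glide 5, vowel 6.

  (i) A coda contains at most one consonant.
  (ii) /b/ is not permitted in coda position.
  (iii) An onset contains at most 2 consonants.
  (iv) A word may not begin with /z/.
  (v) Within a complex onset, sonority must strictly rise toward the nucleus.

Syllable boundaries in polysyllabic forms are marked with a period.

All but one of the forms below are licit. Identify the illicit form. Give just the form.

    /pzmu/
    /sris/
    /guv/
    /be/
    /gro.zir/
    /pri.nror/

/pzmu/

/pzmu/ — violates constraint (iii): syllable 1 onset /pzm/ has 3 consonants (> 2) → illicit
/sris/ — σ1 onset /sr/ (2→4 rises), coda /s/ ok → licit
/guv/ — σ1 onset /g/, coda /v/ ok → licit
/be/ — σ1 onset /b/, coda /∅/ ok → licit
/gro.zir/ — σ1 onset /gr/ (1→4 rises), coda /∅/ ok; σ2 onset /z/, coda /r/ ok → licit
/pri.nror/ — σ1 onset /pr/ (1→4 rises), coda /∅/ ok; σ2 onset /nr/ (3→4 rises), coda /r/ ok → licit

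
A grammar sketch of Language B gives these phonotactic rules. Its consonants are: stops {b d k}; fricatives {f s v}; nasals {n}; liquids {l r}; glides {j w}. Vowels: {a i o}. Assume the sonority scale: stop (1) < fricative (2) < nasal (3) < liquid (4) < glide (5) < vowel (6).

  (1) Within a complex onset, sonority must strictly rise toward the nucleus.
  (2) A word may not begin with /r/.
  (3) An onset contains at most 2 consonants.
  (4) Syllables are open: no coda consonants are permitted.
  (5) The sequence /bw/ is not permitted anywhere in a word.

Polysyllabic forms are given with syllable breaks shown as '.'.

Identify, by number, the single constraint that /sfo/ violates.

1

/sfo/: syllable 1 onset /sf/: /s/ (fricative, 2) → /f/ (fricative, 2) does not rise.
This is a violation of constraint 1: "Within a complex onset, sonority must strictly rise toward the nucleus."
The remaining constraints (2, 3, 4, 5) are satisfied.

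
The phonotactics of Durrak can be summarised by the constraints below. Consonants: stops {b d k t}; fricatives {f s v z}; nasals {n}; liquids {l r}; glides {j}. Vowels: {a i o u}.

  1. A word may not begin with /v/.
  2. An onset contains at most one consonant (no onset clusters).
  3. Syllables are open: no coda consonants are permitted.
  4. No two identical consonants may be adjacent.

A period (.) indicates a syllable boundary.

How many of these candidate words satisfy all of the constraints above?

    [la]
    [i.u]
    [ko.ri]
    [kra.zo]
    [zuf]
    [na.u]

[la] — σ1 onset /l/, coda /∅/ ok → well-formed
[i.u] — σ1 onset /∅/, coda /∅/ ok; σ2 onset /∅/, coda /∅/ ok → well-formed
[ko.ri] — σ1 onset /k/, coda /∅/ ok; σ2 onset /r/, coda /∅/ ok → well-formed
[kra.zo] — violates constraint 2: syllable 1 onset /kr/ has 2 consonants (> 1) → ill-formed
[zuf] — violates constraint 3: syllable 1 coda /f/ has 1 consonant (> 0) → ill-formed
[na.u] — σ1 onset /n/, coda /∅/ ok; σ2 onset /∅/, coda /∅/ ok → well-formed
Well-formed: [la], [i.u], [ko.ri], [na.u] → 4.

4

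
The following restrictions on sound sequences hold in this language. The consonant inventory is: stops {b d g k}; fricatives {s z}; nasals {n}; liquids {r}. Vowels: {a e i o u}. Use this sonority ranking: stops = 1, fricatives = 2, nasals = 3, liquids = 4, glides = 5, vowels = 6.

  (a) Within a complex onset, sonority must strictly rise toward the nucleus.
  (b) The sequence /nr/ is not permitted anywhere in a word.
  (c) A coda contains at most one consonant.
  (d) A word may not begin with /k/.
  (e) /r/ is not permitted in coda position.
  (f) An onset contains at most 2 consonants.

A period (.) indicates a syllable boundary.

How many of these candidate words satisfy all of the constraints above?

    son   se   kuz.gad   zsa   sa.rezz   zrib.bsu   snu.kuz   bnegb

son — σ1 onset /s/, coda /n/ ok → permitted
se — σ1 onset /s/, coda /∅/ ok → permitted
kuz.gad — violates constraint (d): word begins with /k/ → not permitted
zsa — violates constraint (a): syllable 1 onset /zs/: /z/ (fricative, 2) → /s/ (fricative, 2) does not rise → not permitted
sa.rezz — violates constraint (c): syllable 2 coda /zz/ has 2 consonants (> 1) → not permitted
zrib.bsu — σ1 onset /zr/ (2→4 rises), coda /b/ ok; σ2 onset /bs/ (1→2 rises), coda /∅/ ok → permitted
snu.kuz — σ1 onset /sn/ (2→3 rises), coda /∅/ ok; σ2 onset /k/, coda /z/ ok → permitted
bnegb — violates constraint (c): syllable 1 coda /gb/ has 2 consonants (> 1) → not permitted
Permitted: son, se, zrib.bsu, snu.kuz → 4.

4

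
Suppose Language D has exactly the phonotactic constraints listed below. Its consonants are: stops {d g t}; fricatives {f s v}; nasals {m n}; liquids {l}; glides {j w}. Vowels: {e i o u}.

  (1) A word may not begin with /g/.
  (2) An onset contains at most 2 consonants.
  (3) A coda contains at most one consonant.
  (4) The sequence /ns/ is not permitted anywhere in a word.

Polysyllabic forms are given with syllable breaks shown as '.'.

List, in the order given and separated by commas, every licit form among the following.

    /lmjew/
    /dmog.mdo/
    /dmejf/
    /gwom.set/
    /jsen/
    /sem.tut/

/lmjew/ — violates constraint 2: syllable 1 onset /lmj/ has 3 consonants (> 2) → illicit
/dmog.mdo/ — σ1 onset /dm/ (2C), coda /g/ ok; σ2 onset /md/ (2C), coda /∅/ ok → licit
/dmejf/ — violates constraint 3: syllable 1 coda /jf/ has 2 consonants (> 1) → illicit
/gwom.set/ — violates constraint 1: word begins with /g/ → illicit
/jsen/ — σ1 onset /js/ (2C), coda /n/ ok → licit
/sem.tut/ — σ1 onset /s/, coda /m/ ok; σ2 onset /t/, coda /t/ ok → licit

/dmog.mdo/, /jsen/, /sem.tut/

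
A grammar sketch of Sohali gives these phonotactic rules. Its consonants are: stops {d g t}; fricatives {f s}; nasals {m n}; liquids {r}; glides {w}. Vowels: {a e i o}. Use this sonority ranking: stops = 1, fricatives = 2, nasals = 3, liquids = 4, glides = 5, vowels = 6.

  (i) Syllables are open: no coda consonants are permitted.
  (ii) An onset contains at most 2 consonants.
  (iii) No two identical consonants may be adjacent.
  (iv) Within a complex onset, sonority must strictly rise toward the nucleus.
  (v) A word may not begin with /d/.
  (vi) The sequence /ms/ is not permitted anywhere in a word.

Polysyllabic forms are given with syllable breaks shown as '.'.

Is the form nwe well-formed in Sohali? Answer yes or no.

nwe — σ1 onset /nw/ (3→5 rises), coda /∅/ ok → well-formed

yes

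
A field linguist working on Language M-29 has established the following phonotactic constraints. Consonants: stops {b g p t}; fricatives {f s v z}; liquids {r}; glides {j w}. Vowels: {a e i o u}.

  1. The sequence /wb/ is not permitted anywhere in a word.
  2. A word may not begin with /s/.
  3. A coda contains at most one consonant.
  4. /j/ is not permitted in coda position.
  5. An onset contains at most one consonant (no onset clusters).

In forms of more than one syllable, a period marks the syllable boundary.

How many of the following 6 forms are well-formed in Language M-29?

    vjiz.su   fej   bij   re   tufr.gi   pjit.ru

vjiz.su — violates constraint 5: syllable 1 onset /vj/ has 2 consonants (> 1) → ill-formed
fej — violates constraint 4: syllable 1 coda contains /j/ → ill-formed
bij — violates constraint 4: syllable 1 coda contains /j/ → ill-formed
re — σ1 onset /r/, coda /∅/ ok → well-formed
tufr.gi — violates constraint 3: syllable 1 coda /fr/ has 2 consonants (> 1) → ill-formed
pjit.ru — violates constraint 5: syllable 1 onset /pj/ has 2 consonants (> 1) → ill-formed
Well-formed: re → 1.

1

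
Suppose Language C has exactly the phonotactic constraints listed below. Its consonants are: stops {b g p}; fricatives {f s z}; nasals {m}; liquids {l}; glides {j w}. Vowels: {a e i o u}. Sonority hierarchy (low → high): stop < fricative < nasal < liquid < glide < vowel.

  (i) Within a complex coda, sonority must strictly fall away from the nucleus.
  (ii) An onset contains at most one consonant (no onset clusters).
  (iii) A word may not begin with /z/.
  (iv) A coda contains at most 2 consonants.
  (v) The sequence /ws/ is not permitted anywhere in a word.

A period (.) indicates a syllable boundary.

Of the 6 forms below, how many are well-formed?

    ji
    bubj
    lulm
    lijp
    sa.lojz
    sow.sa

ji — σ1 onset /j/, coda /∅/ ok → well-formed
bubj — violates constraint (i): syllable 1 coda /bj/: /b/ (stop, 1) → /j/ (glide, 5) does not fall → ill-formed
lulm — σ1 onset /l/, coda /lm/ (4→3 falls) ok → well-formed
lijp — σ1 onset /l/, coda /jp/ (5→1 falls) ok → well-formed
sa.lojz — σ1 onset /s/, coda /∅/ ok; σ2 onset /l/, coda /jz/ (5→2 falls) ok → well-formed
sow.sa — violates constraint (v): contains banned sequence /ws/ → ill-formed
Well-formed: ji, lulm, lijp, sa.lojz → 4.

4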